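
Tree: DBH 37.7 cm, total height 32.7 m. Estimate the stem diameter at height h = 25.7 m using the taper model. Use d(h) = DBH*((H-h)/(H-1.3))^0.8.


Taper: d(h) = DBH * ((H - h) / (H - 1.3))^0.8
Numerator = H - h = 32.7 - 25.7 = 7.0 m
Denominator = H - 1.3 = 32.7 - 1.3 = 31.4 m
Ratio = 7.0 / 31.4 = 0.22293
d = 37.7 * 0.22293^0.8 = 11.3 cm

11.3


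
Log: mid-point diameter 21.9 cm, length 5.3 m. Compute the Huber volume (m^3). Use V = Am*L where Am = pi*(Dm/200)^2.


Huber: V = Am * L,  Am = pi*(Dm/200)^2
Am = pi*(21.9/200)^2 = 0.037668 m^2
V = 0.037668*5.3 = 0.1996 m^3

0.1996


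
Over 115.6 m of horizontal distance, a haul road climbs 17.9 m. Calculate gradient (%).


Formula: Gradient = rise / run * 100
Gradient = 17.9 / 115.6 * 100 = 15.5%

15.5


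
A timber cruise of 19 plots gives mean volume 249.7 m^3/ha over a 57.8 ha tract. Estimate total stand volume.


Formula: Total Volume = Mean Volume per ha * Total Area
Total Volume = 249.7 m^3/ha * 57.8 ha
Total Volume = 14433 m^3

14433


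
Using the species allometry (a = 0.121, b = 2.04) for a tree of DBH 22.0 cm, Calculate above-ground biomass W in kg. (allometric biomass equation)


Formula: W = a * DBH^b  (allometric power law)
DBH^b = 22.0^2.04 = 547.6994
W = 0.121 * 547.6994 = 66.3 kg

66.3


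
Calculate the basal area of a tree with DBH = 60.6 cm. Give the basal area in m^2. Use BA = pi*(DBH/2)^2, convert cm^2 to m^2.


Formula: BA = pi * (DBH/2)^2 / 10000  (cm^2 to m^2)
Radius = DBH/2 = 60.6/2 = 30.3 cm
BA = pi * 30.3^2 / 10000
   = 2884.2648 cm^2 / 10000
   = 0.2884 m^2

0.2884


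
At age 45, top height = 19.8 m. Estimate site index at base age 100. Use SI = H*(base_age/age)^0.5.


Formula: SI = H_dom * (base_age / age)^0.5
Age ratio = 100 / 45 = 2.22222
sqrt(age_ratio) = 1.49071
SI = 19.8 * 1.49071 = 29.5 m

29.5


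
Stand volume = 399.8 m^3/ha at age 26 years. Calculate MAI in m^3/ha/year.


Formula: MAI = Total Volume / Stand Age
MAI = 399.8 m^3/ha / 26 years
MAI = 15.38 m^3/ha/year

15.38


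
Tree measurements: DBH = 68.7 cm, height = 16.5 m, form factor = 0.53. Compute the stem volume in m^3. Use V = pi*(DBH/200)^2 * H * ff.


Formula: V = pi * (DBH/200)^2 * H * ff
Radius = DBH/200 = 68.7/200 = 0.3435 m
Radius^2 = 0.3435^2 = 0.11799225 m^2
V = pi * 0.11799225 * 16.5 * 0.53
V = 3.242 m^3

3.242


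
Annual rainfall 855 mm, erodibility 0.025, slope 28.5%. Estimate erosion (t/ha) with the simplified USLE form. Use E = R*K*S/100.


Formula: E = R * K * S / 100  (simplified USLE)
R * K = 855 * 0.025 = 21.375
E = 21.375 * 28.5 / 100 = 6.09 t/ha

6.09


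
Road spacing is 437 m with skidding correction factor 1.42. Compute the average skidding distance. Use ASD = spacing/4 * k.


Formula: ASD = (spacing / 4) * correction
Uncorrected distance = spacing / 4 = 437 / 4 = 109.25 m
ASD = 109.25 * 1.42 = 155 m

155


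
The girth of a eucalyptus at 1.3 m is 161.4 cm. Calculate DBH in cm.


Formula: DBH = C / pi
DBH = 161.4 / pi
pi = 3.14159...
DBH = 51.4 cm

51.4


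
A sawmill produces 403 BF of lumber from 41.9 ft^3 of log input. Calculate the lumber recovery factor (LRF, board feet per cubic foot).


Formula: LRF = Lumber Output (BF) / Log Input (ft^3)
LRF = 403 BF / 41.9 ft^3
LRF = 9.62 BF/ft^3

9.62


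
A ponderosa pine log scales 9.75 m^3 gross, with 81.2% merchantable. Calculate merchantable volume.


Formula: MV = V_total * (merchantable_pct / 100)
Merchantable fraction = 81.2% / 100 = 0.812
MV = 9.75 m^3 * 0.812 = 7.917 m^3

7.917


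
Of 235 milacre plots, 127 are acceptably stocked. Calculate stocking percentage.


Formula: Stocking % = stocked plots / total plots * 100
Stocking = 127 / 235 * 100
Stocking = 0.5404 * 100 = 54.0%

54.0


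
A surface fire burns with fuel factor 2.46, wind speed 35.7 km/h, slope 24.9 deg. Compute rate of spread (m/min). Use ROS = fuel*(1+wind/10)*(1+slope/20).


Formula: ROS = fuel * (1 + wind/10) * (1 + slope/20)
Wind factor = 1 + 35.7/10 = 4.57
Slope factor = 1 + 24.9/20 = 2.245
ROS = 2.46 * 4.57 * 2.245 = 25.24 m/min

25.24


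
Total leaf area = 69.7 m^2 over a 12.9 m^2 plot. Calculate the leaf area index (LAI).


Formula: LAI = total leaf area / ground area  (dimensionless)
LAI = 69.7 m^2 / 12.9 m^2
LAI = 5.4

5.4


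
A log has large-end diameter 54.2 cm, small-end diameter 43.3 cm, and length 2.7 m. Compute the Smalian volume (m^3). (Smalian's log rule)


Smalian: V = (A1 + A2)/2 * L,  A = pi*(D/200)^2
A1 = pi*(54.2/200)^2 = 0.230722 m^2
A2 = pi*(43.3/200)^2 = 0.147254 m^2
V = (0.230722+0.147254)/2*2.7 = 0.5103 m^3

0.5103


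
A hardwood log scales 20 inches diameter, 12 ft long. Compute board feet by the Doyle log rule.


Doyle: BF = (D - 4)^2 * L / 16
Adjusted diameter = 20 - 4 = 16 in
(D-4)^2 = 16^2 = 256
BF = 256 * 12 / 16 = 192 BF

192


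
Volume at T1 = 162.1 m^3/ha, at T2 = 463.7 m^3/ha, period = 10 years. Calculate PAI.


Formula: PAI = (V_T2 - V_T1) / (T2 - T1)
Volume increment = 463.7 - 162.1 = 301.6 m^3/ha
PAI = 301.6 / 10 = 30.16 m^3/ha/year

30.16


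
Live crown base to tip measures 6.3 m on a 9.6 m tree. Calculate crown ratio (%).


Formula: Crown Ratio = (Crown Length / Total Height) * 100
CR = (6.3 m / 9.6 m) * 100
CR = 0.6562 * 100 = 65.6%

65.6


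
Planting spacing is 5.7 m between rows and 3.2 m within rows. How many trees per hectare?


Formula: TPH = 10000 m^2/ha / (spacing_x * spacing_y)
Area per tree = 5.7 m * 3.2 m = 18.24 m^2
TPH = 10000 / 18.24 = 548 trees/ha

548


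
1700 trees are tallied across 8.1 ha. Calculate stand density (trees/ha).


Formula: Stand Density = N_trees / Area_ha
Density = 1700 trees / 8.1 ha
Density = 210 trees/ha

210


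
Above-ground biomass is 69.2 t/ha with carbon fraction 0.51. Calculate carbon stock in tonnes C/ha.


Formula: Carbon Stock = Biomass * Carbon Fraction
C = 69.2 t/ha * 0.51
C = 35.3 t C/ha

35.3


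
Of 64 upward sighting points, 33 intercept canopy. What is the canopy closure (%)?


Formula: Canopy closure = covered points / total points * 100
Closure = 33 / 64 * 100
Closure = 0.5156 * 100 = 51.6%

51.6


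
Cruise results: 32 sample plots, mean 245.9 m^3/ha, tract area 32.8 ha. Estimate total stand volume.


Formula: Total Volume = Mean Volume per ha * Total Area
Total Volume = 245.9 m^3/ha * 32.8 ha
Total Volume = 8066 m^3

8066


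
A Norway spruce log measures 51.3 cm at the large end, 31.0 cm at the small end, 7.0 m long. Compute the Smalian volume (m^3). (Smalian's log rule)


Smalian: V = (A1 + A2)/2 * L,  A = pi*(D/200)^2
A1 = pi*(51.3/200)^2 = 0.206692 m^2
A2 = pi*(31.0/200)^2 = 0.075477 m^2
V = (0.206692+0.075477)/2*7.0 = 0.9876 m^3

0.9876


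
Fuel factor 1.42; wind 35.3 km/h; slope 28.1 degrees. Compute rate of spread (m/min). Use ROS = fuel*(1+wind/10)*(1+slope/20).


Formula: ROS = fuel * (1 + wind/10) * (1 + slope/20)
Wind factor = 1 + 35.3/10 = 4.53
Slope factor = 1 + 28.1/20 = 2.405
ROS = 1.42 * 4.53 * 2.405 = 15.47 m/min

15.47


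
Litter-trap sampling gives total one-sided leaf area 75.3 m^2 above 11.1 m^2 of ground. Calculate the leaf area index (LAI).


Formula: LAI = total leaf area / ground area  (dimensionless)
LAI = 75.3 m^2 / 11.1 m^2
LAI = 6.78

6.78


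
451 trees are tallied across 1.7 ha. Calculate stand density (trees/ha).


Formula: Stand Density = N_trees / Area_ha
Density = 451 trees / 1.7 ha
Density = 265 trees/ha

265


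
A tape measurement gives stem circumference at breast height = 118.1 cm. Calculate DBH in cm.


Formula: DBH = C / pi
DBH = 118.1 / pi
pi = 3.14159...
DBH = 37.6 cm

37.6


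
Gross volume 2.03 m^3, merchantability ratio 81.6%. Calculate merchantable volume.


Formula: MV = V_total * (merchantable_pct / 100)
Merchantable fraction = 81.6% / 100 = 0.816
MV = 2.03 m^3 * 0.816 = 1.656 m^3

1.656


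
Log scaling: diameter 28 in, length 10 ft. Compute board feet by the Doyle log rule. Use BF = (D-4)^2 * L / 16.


Doyle: BF = (D - 4)^2 * L / 16
Adjusted diameter = 28 - 4 = 24 in
(D-4)^2 = 24^2 = 576
BF = 576 * 10 / 16 = 360 BF

360


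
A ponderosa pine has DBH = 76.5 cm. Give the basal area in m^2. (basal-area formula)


Formula: BA = pi * (DBH/2)^2 / 10000  (cm^2 to m^2)
Radius = DBH/2 = 76.5/2 = 38.25 cm
BA = pi * 38.25^2 / 10000
   = 4596.3464 cm^2 / 10000
   = 0.4596 m^2

0.4596


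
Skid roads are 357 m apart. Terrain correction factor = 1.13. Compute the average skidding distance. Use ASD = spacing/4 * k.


Formula: ASD = (spacing / 4) * correction
Uncorrected distance = spacing / 4 = 357 / 4 = 89.25 m
ASD = 89.25 * 1.13 = 101 m

101


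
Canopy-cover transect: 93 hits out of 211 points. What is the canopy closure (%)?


Formula: Canopy closure = covered points / total points * 100
Closure = 93 / 211 * 100
Closure = 0.4408 * 100 = 44.1%

44.1


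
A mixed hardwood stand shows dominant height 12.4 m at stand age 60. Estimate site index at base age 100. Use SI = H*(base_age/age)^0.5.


Formula: SI = H_dom * (base_age / age)^0.5
Age ratio = 100 / 60 = 1.66667
sqrt(age_ratio) = 1.29099
SI = 12.4 * 1.29099 = 16.0 m

16.0


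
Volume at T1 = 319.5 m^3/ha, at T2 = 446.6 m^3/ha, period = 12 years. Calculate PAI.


Formula: PAI = (V_T2 - V_T1) / (T2 - T1)
Volume increment = 446.6 - 319.5 = 127.1 m^3/ha
PAI = 127.1 / 12 = 10.59 m^3/ha/year

10.59


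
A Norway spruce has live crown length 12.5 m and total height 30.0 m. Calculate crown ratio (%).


Formula: Crown Ratio = (Crown Length / Total Height) * 100
CR = (12.5 m / 30.0 m) * 100
CR = 0.4167 * 100 = 41.7%

41.7


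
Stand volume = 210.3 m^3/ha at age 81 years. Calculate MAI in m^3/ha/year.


Formula: MAI = Total Volume / Stand Age
MAI = 210.3 m^3/ha / 81 years
MAI = 2.6 m^3/ha/year

2.6


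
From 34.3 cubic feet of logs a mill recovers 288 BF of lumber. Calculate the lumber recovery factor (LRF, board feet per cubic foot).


Formula: LRF = Lumber Output (BF) / Log Input (ft^3)
LRF = 288 BF / 34.3 ft^3
LRF = 8.4 BF/ft^3

8.4


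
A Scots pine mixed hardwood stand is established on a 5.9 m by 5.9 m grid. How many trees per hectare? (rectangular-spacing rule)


Formula: TPH = 10000 m^2/ha / (spacing_x * spacing_y)
Area per tree = 5.9 m * 5.9 m = 34.81 m^2
TPH = 10000 / 34.81 = 287 trees/ha

287


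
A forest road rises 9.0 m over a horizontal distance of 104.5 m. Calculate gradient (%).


Formula: Gradient = rise / run * 100
Gradient = 9.0 / 104.5 * 100 = 8.6%

8.6


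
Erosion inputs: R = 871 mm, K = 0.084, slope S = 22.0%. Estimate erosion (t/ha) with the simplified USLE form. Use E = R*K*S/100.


Formula: E = R * K * S / 100  (simplified USLE)
R * K = 871 * 0.084 = 73.164
E = 73.164 * 22.0 / 100 = 16.1 t/ha

16.1


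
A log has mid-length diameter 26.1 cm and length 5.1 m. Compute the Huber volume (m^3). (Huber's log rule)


Huber: V = Am * L,  Am = pi*(Dm/200)^2
Am = pi*(26.1/200)^2 = 0.053502 m^2
V = 0.053502*5.1 = 0.2729 m^3

0.2729


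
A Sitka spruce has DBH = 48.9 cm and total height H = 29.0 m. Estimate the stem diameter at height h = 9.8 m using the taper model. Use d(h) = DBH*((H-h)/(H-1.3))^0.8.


Taper: d(h) = DBH * ((H - h) / (H - 1.3))^0.8
Numerator = H - h = 29.0 - 9.8 = 19.2 m
Denominator = H - 1.3 = 29.0 - 1.3 = 27.7 m
Ratio = 19.2 / 27.7 = 0.69314
d = 48.9 * 0.69314^0.8 = 36.5 cm

36.5


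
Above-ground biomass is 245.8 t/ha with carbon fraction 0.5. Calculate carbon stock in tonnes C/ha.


Formula: Carbon Stock = Biomass * Carbon Fraction
C = 245.8 t/ha * 0.5
C = 122.9 t C/ha

122.9


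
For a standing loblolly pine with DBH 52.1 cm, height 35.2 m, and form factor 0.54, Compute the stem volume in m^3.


Formula: V = pi * (DBH/200)^2 * H * ff
Radius = DBH/200 = 52.1/200 = 0.2605 m
Radius^2 = 0.2605^2 = 0.06786025 m^2
V = pi * 0.06786025 * 35.2 * 0.54
V = 4.052 m^3

4.052


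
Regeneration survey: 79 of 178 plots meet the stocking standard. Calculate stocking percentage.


Formula: Stocking % = stocked plots / total plots * 100
Stocking = 79 / 178 * 100
Stocking = 0.4438 * 100 = 44.4%

44.4


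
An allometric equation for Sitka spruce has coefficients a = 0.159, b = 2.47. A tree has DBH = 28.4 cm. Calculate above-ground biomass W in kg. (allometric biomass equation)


Formula: W = a * DBH^b  (allometric power law)
DBH^b = 28.4^2.47 = 3887.7318
W = 0.159 * 3887.7318 = 618.1 kg

618.1


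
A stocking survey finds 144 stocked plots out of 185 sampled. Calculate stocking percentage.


Formula: Stocking % = stocked plots / total plots * 100
Stocking = 144 / 185 * 100
Stocking = 0.7784 * 100 = 77.8%

77.8


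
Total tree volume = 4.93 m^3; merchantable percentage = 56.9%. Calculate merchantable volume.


Formula: MV = V_total * (merchantable_pct / 100)
Merchantable fraction = 56.9% / 100 = 0.569
MV = 4.93 m^3 * 0.569 = 2.805 m^3

2.805


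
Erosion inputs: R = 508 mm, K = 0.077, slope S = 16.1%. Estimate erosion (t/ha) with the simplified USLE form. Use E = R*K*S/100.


Formula: E = R * K * S / 100  (simplified USLE)
R * K = 508 * 0.077 = 39.116
E = 39.116 * 16.1 / 100 = 6.3 t/ha

6.3


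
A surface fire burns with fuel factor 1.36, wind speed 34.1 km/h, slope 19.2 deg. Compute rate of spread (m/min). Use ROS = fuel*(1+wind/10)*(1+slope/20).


Formula: ROS = fuel * (1 + wind/10) * (1 + slope/20)
Wind factor = 1 + 34.1/10 = 4.41
Slope factor = 1 + 19.2/20 = 1.96
ROS = 1.36 * 4.41 * 1.96 = 11.76 m/min

11.76


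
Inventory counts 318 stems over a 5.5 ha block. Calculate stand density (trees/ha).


Formula: Stand Density = N_trees / Area_ha
Density = 318 trees / 5.5 ha
Density = 58 trees/ha

58


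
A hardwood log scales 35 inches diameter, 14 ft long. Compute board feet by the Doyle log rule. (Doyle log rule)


Doyle: BF = (D - 4)^2 * L / 16
Adjusted diameter = 35 - 4 = 31 in
(D-4)^2 = 31^2 = 961
BF = 961 * 14 / 16 = 841 BF

841


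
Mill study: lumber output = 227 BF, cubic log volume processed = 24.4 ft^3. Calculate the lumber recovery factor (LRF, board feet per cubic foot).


Formula: LRF = Lumber Output (BF) / Log Input (ft^3)
LRF = 227 BF / 24.4 ft^3
LRF = 9.3 BF/ft^3

9.3


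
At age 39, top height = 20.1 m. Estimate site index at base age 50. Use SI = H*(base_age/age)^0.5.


Formula: SI = H_dom * (base_age / age)^0.5
Age ratio = 50 / 39 = 1.28205
sqrt(age_ratio) = 1.13228
SI = 20.1 * 1.13228 = 22.8 m

22.8


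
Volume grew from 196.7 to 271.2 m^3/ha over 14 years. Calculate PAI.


Formula: PAI = (V_T2 - V_T1) / (T2 - T1)
Volume increment = 271.2 - 196.7 = 74.5 m^3/ha
PAI = 74.5 / 14 = 5.32 m^3/ha/year

5.32


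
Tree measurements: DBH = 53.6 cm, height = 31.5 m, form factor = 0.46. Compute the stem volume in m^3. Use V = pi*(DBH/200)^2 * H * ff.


Formula: V = pi * (DBH/200)^2 * H * ff
Radius = DBH/200 = 53.6/200 = 0.268 m
Radius^2 = 0.268^2 = 0.071824 m^2
V = pi * 0.071824 * 31.5 * 0.46
V = 3.27 m^3

3.27


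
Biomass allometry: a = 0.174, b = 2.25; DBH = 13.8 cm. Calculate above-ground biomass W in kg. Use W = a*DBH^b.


Formula: W = a * DBH^b  (allometric power law)
DBH^b = 13.8^2.25 = 367.0523
W = 0.174 * 367.0523 = 63.9 kg

63.9


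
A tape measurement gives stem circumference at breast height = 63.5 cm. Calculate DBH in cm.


Formula: DBH = C / pi
DBH = 63.5 / pi
pi = 3.14159...
DBH = 20.2 cm

20.2


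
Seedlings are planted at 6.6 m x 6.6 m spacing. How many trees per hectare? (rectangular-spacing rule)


Formula: TPH = 10000 m^2/ha / (spacing_x * spacing_y)
Area per tree = 6.6 m * 6.6 m = 43.56 m^2
TPH = 10000 / 43.56 = 230 trees/ha

230


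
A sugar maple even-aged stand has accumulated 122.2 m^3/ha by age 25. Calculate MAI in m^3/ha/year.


Formula: MAI = Total Volume / Stand Age
MAI = 122.2 m^3/ha / 25 years
MAI = 4.89 m^3/ha/year

4.89


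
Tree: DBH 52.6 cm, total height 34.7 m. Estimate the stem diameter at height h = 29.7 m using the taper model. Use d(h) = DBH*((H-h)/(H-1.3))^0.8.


Taper: d(h) = DBH * ((H - h) / (H - 1.3))^0.8
Numerator = H - h = 34.7 - 29.7 = 5.0 m
Denominator = H - 1.3 = 34.7 - 1.3 = 33.4 m
Ratio = 5.0 / 33.4 = 0.1497
d = 52.6 * 0.1497^0.8 = 11.5 cm

11.5


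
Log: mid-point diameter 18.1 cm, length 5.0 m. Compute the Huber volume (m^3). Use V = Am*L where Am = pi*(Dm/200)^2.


Huber: V = Am * L,  Am = pi*(Dm/200)^2
Am = pi*(18.1/200)^2 = 0.02573 m^2
V = 0.02573*5.0 = 0.1287 m^3

0.1287


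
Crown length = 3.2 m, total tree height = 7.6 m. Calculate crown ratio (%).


Formula: Crown Ratio = (Crown Length / Total Height) * 100
CR = (3.2 m / 7.6 m) * 100
CR = 0.4211 * 100 = 42.1%

42.1


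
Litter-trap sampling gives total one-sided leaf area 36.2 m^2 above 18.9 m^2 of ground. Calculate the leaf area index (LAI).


Formula: LAI = total leaf area / ground area  (dimensionless)
LAI = 36.2 m^2 / 18.9 m^2
LAI = 1.92

1.92


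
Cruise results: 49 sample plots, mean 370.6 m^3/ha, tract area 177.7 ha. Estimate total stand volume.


Formula: Total Volume = Mean Volume per ha * Total Area
Total Volume = 370.6 m^3/ha * 177.7 ha
Total Volume = 65856 m^3

65856


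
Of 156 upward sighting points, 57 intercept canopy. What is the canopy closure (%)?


Formula: Canopy closure = covered points / total points * 100
Closure = 57 / 156 * 100
Closure = 0.3654 * 100 = 36.5%

36.5


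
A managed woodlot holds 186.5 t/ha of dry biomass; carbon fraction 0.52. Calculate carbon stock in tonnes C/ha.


Formula: Carbon Stock = Biomass * Carbon Fraction
C = 186.5 t/ha * 0.52
C = 97.0 t C/ha

97.0


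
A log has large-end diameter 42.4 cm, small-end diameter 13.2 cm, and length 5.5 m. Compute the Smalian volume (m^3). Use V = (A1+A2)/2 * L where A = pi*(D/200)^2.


Smalian: V = (A1 + A2)/2 * L,  A = pi*(D/200)^2
A1 = pi*(42.4/200)^2 = 0.141196 m^2
A2 = pi*(13.2/200)^2 = 0.013685 m^2
V = (0.141196+0.013685)/2*5.5 = 0.4259 m^3

0.4259


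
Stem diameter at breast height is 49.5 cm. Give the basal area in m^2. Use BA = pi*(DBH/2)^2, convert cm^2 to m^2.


Formula: BA = pi * (DBH/2)^2 / 10000  (cm^2 to m^2)
Radius = DBH/2 = 49.5/2 = 24.75 cm
BA = pi * 24.75^2 / 10000
   = 1924.4218 cm^2 / 10000
   = 0.1924 m^2

0.1924


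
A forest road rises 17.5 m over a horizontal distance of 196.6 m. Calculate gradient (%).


Formula: Gradient = rise / run * 100
Gradient = 17.5 / 196.6 * 100 = 8.9%

8.9


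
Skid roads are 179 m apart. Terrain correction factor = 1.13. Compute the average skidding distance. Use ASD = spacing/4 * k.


Formula: ASD = (spacing / 4) * correction
Uncorrected distance = spacing / 4 = 179 / 4 = 44.75 m
ASD = 44.75 * 1.13 = 51 m

51


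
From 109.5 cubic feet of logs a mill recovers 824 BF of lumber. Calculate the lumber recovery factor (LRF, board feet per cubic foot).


Formula: LRF = Lumber Output (BF) / Log Input (ft^3)
LRF = 824 BF / 109.5 ft^3
LRF = 7.53 BF/ft^3

7.53


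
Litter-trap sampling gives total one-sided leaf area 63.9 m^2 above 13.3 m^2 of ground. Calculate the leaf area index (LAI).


Formula: LAI = total leaf area / ground area  (dimensionless)
LAI = 63.9 m^2 / 13.3 m^2
LAI = 4.8

4.8


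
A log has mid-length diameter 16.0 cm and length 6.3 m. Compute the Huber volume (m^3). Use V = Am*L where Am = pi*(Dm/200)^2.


Huber: V = Am * L,  Am = pi*(Dm/200)^2
Am = pi*(16.0/200)^2 = 0.020106 m^2
V = 0.020106*6.3 = 0.1267 m^3

0.1267


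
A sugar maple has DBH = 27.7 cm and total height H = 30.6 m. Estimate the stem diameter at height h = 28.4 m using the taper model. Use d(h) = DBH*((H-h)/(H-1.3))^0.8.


Taper: d(h) = DBH * ((H - h) / (H - 1.3))^0.8
Numerator = H - h = 30.6 - 28.4 = 2.2 m
Denominator = H - 1.3 = 30.6 - 1.3 = 29.3 m
Ratio = 2.2 / 29.3 = 0.07509
d = 27.7 * 0.07509^0.8 = 3.5 cm

3.5


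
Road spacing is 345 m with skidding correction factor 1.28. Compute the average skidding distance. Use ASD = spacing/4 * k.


Formula: ASD = (spacing / 4) * correction
Uncorrected distance = spacing / 4 = 345 / 4 = 86.25 m
ASD = 86.25 * 1.28 = 110 m

110


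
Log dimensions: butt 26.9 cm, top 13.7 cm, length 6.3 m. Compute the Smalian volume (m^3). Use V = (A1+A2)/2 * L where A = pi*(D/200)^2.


Smalian: V = (A1 + A2)/2 * L,  A = pi*(D/200)^2
A1 = pi*(26.9/200)^2 = 0.056832 m^2
A2 = pi*(13.7/200)^2 = 0.014741 m^2
V = (0.056832+0.014741)/2*6.3 = 0.2255 m^3

0.2255


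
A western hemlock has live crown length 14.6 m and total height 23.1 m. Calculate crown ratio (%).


Formula: Crown Ratio = (Crown Length / Total Height) * 100
CR = (14.6 m / 23.1 m) * 100
CR = 0.632 * 100 = 63.2%

63.2


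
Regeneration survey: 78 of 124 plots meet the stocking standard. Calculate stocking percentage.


Formula: Stocking % = stocked plots / total plots * 100
Stocking = 78 / 124 * 100
Stocking = 0.629 * 100 = 62.9%

62.9


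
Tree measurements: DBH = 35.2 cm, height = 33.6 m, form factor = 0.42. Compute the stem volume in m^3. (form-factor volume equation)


Formula: V = pi * (DBH/200)^2 * H * ff
Radius = DBH/200 = 35.2/200 = 0.176 m
Radius^2 = 0.176^2 = 0.030976 m^2
V = pi * 0.030976 * 33.6 * 0.42
V = 1.373 m^3

1.373


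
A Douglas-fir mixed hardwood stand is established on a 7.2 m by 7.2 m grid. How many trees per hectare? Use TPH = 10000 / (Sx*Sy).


Formula: TPH = 10000 m^2/ha / (spacing_x * spacing_y)
Area per tree = 7.2 m * 7.2 m = 51.84 m^2
TPH = 10000 / 51.84 = 193 trees/ha

193


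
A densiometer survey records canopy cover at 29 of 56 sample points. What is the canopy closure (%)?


Formula: Canopy closure = covered points / total points * 100
Closure = 29 / 56 * 100
Closure = 0.5179 * 100 = 51.8%

51.8


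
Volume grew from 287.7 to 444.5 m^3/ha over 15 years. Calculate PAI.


Formula: PAI = (V_T2 - V_T1) / (T2 - T1)
Volume increment = 444.5 - 287.7 = 156.8 m^3/ha
PAI = 156.8 / 15 = 10.45 m^3/ha/year

10.45


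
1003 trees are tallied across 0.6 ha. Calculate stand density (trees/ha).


Formula: Stand Density = N_trees / Area_ha
Density = 1003 trees / 0.6 ha
Density = 1672 trees/ha

1672


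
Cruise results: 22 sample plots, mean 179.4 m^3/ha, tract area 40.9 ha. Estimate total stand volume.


Formula: Total Volume = Mean Volume per ha * Total Area
Total Volume = 179.4 m^3/ha * 40.9 ha
Total Volume = 7337 m^3

7337


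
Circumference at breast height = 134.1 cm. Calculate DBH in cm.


Formula: DBH = C / pi
DBH = 134.1 / pi
pi = 3.14159...
DBH = 42.7 cm

42.7


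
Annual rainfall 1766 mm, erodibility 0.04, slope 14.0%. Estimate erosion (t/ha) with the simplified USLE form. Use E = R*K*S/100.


Formula: E = R * K * S / 100  (simplified USLE)
R * K = 1766 * 0.04 = 70.64
E = 70.64 * 14.0 / 100 = 9.89 t/ha

9.89


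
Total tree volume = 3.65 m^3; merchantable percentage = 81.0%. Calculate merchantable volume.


Formula: MV = V_total * (merchantable_pct / 100)
Merchantable fraction = 81.0% / 100 = 0.81
MV = 3.65 m^3 * 0.81 = 2.957 m^3

2.957


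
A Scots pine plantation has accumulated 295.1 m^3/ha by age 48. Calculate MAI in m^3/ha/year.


Formula: MAI = Total Volume / Stand Age
MAI = 295.1 m^3/ha / 48 years
MAI = 6.15 m^3/ha/year

6.15


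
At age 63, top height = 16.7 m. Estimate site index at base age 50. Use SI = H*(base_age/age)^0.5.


Formula: SI = H_dom * (base_age / age)^0.5
Age ratio = 50 / 63 = 0.79365
sqrt(age_ratio) = 0.89087
SI = 16.7 * 0.89087 = 14.9 m

14.9


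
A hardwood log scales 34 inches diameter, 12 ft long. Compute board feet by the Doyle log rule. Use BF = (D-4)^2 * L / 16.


Doyle: BF = (D - 4)^2 * L / 16
Adjusted diameter = 34 - 4 = 30 in
(D-4)^2 = 30^2 = 900
BF = 900 * 12 / 16 = 675 BF

675


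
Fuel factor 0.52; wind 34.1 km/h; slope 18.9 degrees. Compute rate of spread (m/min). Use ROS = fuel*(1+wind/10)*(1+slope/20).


Formula: ROS = fuel * (1 + wind/10) * (1 + slope/20)
Wind factor = 1 + 34.1/10 = 4.41
Slope factor = 1 + 18.9/20 = 1.945
ROS = 0.52 * 4.41 * 1.945 = 4.46 m/min

4.46


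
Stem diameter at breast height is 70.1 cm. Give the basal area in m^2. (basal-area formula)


Formula: BA = pi * (DBH/2)^2 / 10000  (cm^2 to m^2)
Radius = DBH/2 = 70.1/2 = 35.05 cm
BA = pi * 35.05^2 / 10000
   = 3859.4544 cm^2 / 10000
   = 0.3859 m^2

0.3859


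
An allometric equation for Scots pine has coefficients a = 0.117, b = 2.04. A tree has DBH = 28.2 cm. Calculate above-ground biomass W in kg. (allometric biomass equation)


Formula: W = a * DBH^b  (allometric power law)
DBH^b = 28.2^2.04 = 908.8834
W = 0.117 * 908.8834 = 106.3 kg

106.3


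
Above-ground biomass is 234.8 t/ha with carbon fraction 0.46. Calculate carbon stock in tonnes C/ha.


Formula: Carbon Stock = Biomass * Carbon Fraction
C = 234.8 t/ha * 0.46
C = 108.0 t C/ha

108.0


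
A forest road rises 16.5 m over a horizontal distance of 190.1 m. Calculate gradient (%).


Formula: Gradient = rise / run * 100
Gradient = 16.5 / 190.1 * 100 = 8.7%

8.7


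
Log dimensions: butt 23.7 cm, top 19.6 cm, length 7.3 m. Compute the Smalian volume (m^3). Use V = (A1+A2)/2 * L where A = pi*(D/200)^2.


Smalian: V = (A1 + A2)/2 * L,  A = pi*(D/200)^2
A1 = pi*(23.7/200)^2 = 0.044115 m^2
A2 = pi*(19.6/200)^2 = 0.030172 m^2
V = (0.044115+0.030172)/2*7.3 = 0.2711 m^3

0.2711


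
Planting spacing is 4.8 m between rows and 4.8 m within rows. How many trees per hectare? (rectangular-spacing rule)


Formula: TPH = 10000 m^2/ha / (spacing_x * spacing_y)
Area per tree = 4.8 m * 4.8 m = 23.04 m^2
TPH = 10000 / 23.04 = 434 trees/ha

434


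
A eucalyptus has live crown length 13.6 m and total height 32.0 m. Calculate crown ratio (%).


Formula: Crown Ratio = (Crown Length / Total Height) * 100
CR = (13.6 m / 32.0 m) * 100
CR = 0.425 * 100 = 42.5%

42.5


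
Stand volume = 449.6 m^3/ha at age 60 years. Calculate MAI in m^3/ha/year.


Formula: MAI = Total Volume / Stand Age
MAI = 449.6 m^3/ha / 60 years
MAI = 7.49 m^3/ha/year

7.49


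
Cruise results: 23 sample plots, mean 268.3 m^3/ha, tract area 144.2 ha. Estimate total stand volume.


Formula: Total Volume = Mean Volume per ha * Total Area
Total Volume = 268.3 m^3/ha * 144.2 ha
Total Volume = 38689 m^3

38689


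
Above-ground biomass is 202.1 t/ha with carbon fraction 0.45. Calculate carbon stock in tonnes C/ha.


Formula: Carbon Stock = Biomass * Carbon Fraction
C = 202.1 t/ha * 0.45
C = 90.9 t C/ha

90.9


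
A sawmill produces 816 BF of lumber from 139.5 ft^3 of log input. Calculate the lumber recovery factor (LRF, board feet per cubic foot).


Formula: LRF = Lumber Output (BF) / Log Input (ft^3)
LRF = 816 BF / 139.5 ft^3
LRF = 5.85 BF/ft^3

5.85


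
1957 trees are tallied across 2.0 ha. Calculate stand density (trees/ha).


Formula: Stand Density = N_trees / Area_ha
Density = 1957 trees / 2.0 ha
Density = 979 trees/ha

979


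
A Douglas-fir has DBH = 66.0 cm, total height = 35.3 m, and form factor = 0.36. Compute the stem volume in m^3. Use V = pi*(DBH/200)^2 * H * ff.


Formula: V = pi * (DBH/200)^2 * H * ff
Radius = DBH/200 = 66.0/200 = 0.33 m
Radius^2 = 0.33^2 = 0.1089 m^2
V = pi * 0.1089 * 35.3 * 0.36
V = 4.348 m^3

4.348


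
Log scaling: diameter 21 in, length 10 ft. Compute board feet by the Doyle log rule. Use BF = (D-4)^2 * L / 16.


Doyle: BF = (D - 4)^2 * L / 16
Adjusted diameter = 21 - 4 = 17 in
(D-4)^2 = 17^2 = 289
BF = 289 * 10 / 16 = 181 BF

181


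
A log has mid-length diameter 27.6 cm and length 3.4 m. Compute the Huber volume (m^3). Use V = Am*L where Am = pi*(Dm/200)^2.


Huber: V = Am * L,  Am = pi*(Dm/200)^2
Am = pi*(27.6/200)^2 = 0.059828 m^2
V = 0.059828*3.4 = 0.2034 m^3

0.2034


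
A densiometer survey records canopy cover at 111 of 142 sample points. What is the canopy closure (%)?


Formula: Canopy closure = covered points / total points * 100
Closure = 111 / 142 * 100
Closure = 0.7817 * 100 = 78.2%

78.2


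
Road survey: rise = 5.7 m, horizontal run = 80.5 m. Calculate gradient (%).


Formula: Gradient = rise / run * 100
Gradient = 5.7 / 80.5 * 100 = 7.1%

7.1


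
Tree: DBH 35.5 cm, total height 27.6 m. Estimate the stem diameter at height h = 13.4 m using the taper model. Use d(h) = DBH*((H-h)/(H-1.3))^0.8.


Taper: d(h) = DBH * ((H - h) / (H - 1.3))^0.8
Numerator = H - h = 27.6 - 13.4 = 14.2 m
Denominator = H - 1.3 = 27.6 - 1.3 = 26.3 m
Ratio = 14.2 / 26.3 = 0.53992
d = 35.5 * 0.53992^0.8 = 21.7 cm

21.7


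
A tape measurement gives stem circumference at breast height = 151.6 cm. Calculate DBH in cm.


Formula: DBH = C / pi
DBH = 151.6 / pi
pi = 3.14159...
DBH = 48.3 cm

48.3


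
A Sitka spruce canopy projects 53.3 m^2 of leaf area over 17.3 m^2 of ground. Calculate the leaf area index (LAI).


Formula: LAI = total leaf area / ground area  (dimensionless)
LAI = 53.3 m^2 / 17.3 m^2
LAI = 3.08

3.08


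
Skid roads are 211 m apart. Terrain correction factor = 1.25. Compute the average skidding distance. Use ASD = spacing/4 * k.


Formula: ASD = (spacing / 4) * correction
Uncorrected distance = spacing / 4 = 211 / 4 = 52.75 m
ASD = 52.75 * 1.25 = 66 m

66


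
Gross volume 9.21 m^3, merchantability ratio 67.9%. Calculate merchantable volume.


Formula: MV = V_total * (merchantable_pct / 100)
Merchantable fraction = 67.9% / 100 = 0.679
MV = 9.21 m^3 * 0.679 = 6.254 m^3

6.254


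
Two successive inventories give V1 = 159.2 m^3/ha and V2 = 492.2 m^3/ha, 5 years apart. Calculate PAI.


Formula: PAI = (V_T2 - V_T1) / (T2 - T1)
Volume increment = 492.2 - 159.2 = 333.0 m^3/ha
PAI = 333.0 / 5 = 66.6 m^3/ha/year

66.6


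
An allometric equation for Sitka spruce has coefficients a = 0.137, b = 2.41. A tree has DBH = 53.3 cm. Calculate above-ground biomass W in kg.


Formula: W = a * DBH^b  (allometric power law)
DBH^b = 53.3^2.41 = 14501.4882
W = 0.137 * 14501.4882 = 1986.7 kg

1986.7


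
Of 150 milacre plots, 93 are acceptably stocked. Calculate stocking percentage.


Formula: Stocking % = stocked plots / total plots * 100
Stocking = 93 / 150 * 100
Stocking = 0.62 * 100 = 62.0%

62.0


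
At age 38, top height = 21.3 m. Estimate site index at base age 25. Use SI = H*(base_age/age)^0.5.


Formula: SI = H_dom * (base_age / age)^0.5
Age ratio = 25 / 38 = 0.65789
sqrt(age_ratio) = 0.81111
SI = 21.3 * 0.81111 = 17.3 m

17.3


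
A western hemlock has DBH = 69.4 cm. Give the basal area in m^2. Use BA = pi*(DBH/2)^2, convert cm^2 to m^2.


Formula: BA = pi * (DBH/2)^2 / 10000  (cm^2 to m^2)
Radius = DBH/2 = 69.4/2 = 34.7 cm
BA = pi * 34.7^2 / 10000
   = 3782.7603 cm^2 / 10000
   = 0.3783 m^2

0.3783


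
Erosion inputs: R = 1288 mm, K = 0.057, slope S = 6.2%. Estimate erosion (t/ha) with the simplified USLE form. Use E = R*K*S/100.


Formula: E = R * K * S / 100  (simplified USLE)
R * K = 1288 * 0.057 = 73.416
E = 73.416 * 6.2 / 100 = 4.55 t/ha

4.55


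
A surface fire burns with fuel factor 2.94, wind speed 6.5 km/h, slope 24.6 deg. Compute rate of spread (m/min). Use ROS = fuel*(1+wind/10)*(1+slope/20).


Formula: ROS = fuel * (1 + wind/10) * (1 + slope/20)
Wind factor = 1 + 6.5/10 = 1.65
Slope factor = 1 + 24.6/20 = 2.23
ROS = 2.94 * 1.65 * 2.23 = 10.82 m/min

10.82


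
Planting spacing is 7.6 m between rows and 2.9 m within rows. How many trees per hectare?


Formula: TPH = 10000 m^2/ha / (spacing_x * spacing_y)
Area per tree = 7.6 m * 2.9 m = 22.04 m^2
TPH = 10000 / 22.04 = 454 trees/ha

454


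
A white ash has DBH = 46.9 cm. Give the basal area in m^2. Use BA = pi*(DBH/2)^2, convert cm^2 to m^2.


Formula: BA = pi * (DBH/2)^2 / 10000  (cm^2 to m^2)
Radius = DBH/2 = 46.9/2 = 23.45 cm
BA = pi * 23.45^2 / 10000
   = 1727.5697 cm^2 / 10000
   = 0.1728 m^2

0.1728


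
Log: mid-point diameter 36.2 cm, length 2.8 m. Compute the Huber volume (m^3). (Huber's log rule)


Huber: V = Am * L,  Am = pi*(Dm/200)^2
Am = pi*(36.2/200)^2 = 0.102922 m^2
V = 0.102922*2.8 = 0.2882 m^3

0.2882


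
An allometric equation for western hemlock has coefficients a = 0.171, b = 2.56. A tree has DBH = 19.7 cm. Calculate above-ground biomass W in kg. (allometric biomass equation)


Formula: W = a * DBH^b  (allometric power law)
DBH^b = 19.7^2.56 = 2059.8402
W = 0.171 * 2059.8402 = 352.2 kg

352.2


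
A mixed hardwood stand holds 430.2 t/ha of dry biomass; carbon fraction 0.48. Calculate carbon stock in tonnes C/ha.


Formula: Carbon Stock = Biomass * Carbon Fraction
C = 430.2 t/ha * 0.48
C = 206.5 t C/ha

206.5


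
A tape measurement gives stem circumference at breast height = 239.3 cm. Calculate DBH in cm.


Formula: DBH = C / pi
DBH = 239.3 / pi
pi = 3.14159...
DBH = 76.2 cm

76.2


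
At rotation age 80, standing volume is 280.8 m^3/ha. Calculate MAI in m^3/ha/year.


Formula: MAI = Total Volume / Stand Age
MAI = 280.8 m^3/ha / 80 years
MAI = 3.51 m^3/ha/year

3.51


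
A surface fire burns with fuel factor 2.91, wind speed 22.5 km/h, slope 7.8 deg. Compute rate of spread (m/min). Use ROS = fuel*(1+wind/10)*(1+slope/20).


Formula: ROS = fuel * (1 + wind/10) * (1 + slope/20)
Wind factor = 1 + 22.5/10 = 3.25
Slope factor = 1 + 7.8/20 = 1.39
ROS = 2.91 * 3.25 * 1.39 = 13.15 m/min

13.15


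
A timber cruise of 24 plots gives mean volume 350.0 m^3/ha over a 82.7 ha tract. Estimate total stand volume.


Formula: Total Volume = Mean Volume per ha * Total Area
Total Volume = 350.0 m^3/ha * 82.7 ha
Total Volume = 28945 m^3

28945


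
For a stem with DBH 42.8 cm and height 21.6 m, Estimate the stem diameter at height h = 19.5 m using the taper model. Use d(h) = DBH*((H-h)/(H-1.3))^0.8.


Taper: d(h) = DBH * ((H - h) / (H - 1.3))^0.8
Numerator = H - h = 21.6 - 19.5 = 2.1 m
Denominator = H - 1.3 = 21.6 - 1.3 = 20.3 m
Ratio = 2.1 / 20.3 = 0.10345
d = 42.8 * 0.10345^0.8 = 7.0 cm

7.0


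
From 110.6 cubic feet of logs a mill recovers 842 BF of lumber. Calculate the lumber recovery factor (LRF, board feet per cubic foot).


Formula: LRF = Lumber Output (BF) / Log Input (ft^3)
LRF = 842 BF / 110.6 ft^3
LRF = 7.61 BF/ft^3

7.61


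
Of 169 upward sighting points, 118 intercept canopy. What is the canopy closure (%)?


Formula: Canopy closure = covered points / total points * 100
Closure = 118 / 169 * 100
Closure = 0.6982 * 100 = 69.8%

69.8


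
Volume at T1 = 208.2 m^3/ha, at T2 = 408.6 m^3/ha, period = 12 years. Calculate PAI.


Formula: PAI = (V_T2 - V_T1) / (T2 - T1)
Volume increment = 408.6 - 208.2 = 200.4 m^3/ha
PAI = 200.4 / 12 = 16.7 m^3/ha/year

16.7


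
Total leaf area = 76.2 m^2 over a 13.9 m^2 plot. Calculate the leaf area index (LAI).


Formula: LAI = total leaf area / ground area  (dimensionless)
LAI = 76.2 m^2 / 13.9 m^2
LAI = 5.48

5.48


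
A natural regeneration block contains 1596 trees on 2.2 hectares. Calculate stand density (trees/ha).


Formula: Stand Density = N_trees / Area_ha
Density = 1596 trees / 2.2 ha
Density = 725 trees/ha

725


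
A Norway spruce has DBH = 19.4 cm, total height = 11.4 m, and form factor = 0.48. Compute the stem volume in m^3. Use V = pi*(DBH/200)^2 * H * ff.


Formula: V = pi * (DBH/200)^2 * H * ff
Radius = DBH/200 = 19.4/200 = 0.097 m
Radius^2 = 0.097^2 = 0.009409 m^2
V = pi * 0.009409 * 11.4 * 0.48
V = 0.162 m^3

0.162


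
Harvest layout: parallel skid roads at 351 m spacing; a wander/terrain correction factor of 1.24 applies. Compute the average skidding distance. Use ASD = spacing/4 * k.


Formula: ASD = (spacing / 4) * correction
Uncorrected distance = spacing / 4 = 351 / 4 = 87.75 m
ASD = 87.75 * 1.24 = 109 m

109


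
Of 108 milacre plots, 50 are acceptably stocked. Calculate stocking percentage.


Formula: Stocking % = stocked plots / total plots * 100
Stocking = 50 / 108 * 100
Stocking = 0.463 * 100 = 46.3%

46.3


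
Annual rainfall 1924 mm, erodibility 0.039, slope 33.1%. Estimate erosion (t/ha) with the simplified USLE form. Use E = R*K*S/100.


Formula: E = R * K * S / 100  (simplified USLE)
R * K = 1924 * 0.039 = 75.036
E = 75.036 * 33.1 / 100 = 24.84 t/ha

24.84


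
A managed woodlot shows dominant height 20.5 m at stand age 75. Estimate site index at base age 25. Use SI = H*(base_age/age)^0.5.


Formula: SI = H_dom * (base_age / age)^0.5
Age ratio = 25 / 75 = 0.33333
sqrt(age_ratio) = 0.57735
SI = 20.5 * 0.57735 = 11.8 m

11.8


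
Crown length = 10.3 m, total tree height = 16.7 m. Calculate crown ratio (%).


Formula: Crown Ratio = (Crown Length / Total Height) * 100
CR = (10.3 m / 16.7 m) * 100
CR = 0.6168 * 100 = 61.7%

61.7


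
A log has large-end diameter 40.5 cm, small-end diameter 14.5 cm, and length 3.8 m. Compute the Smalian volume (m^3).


Smalian: V = (A1 + A2)/2 * L,  A = pi*(D/200)^2
A1 = pi*(40.5/200)^2 = 0.128825 m^2
A2 = pi*(14.5/200)^2 = 0.016513 m^2
V = (0.128825+0.016513)/2*3.8 = 0.2761 m^3

0.2761


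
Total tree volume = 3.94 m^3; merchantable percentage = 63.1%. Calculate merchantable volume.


Formula: MV = V_total * (merchantable_pct / 100)
Merchantable fraction = 63.1% / 100 = 0.631
MV = 3.94 m^3 * 0.631 = 2.486 m^3

2.486


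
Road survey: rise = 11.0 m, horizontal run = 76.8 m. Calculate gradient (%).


Formula: Gradient = rise / run * 100
Gradient = 11.0 / 76.8 * 100 = 14.3%

14.3


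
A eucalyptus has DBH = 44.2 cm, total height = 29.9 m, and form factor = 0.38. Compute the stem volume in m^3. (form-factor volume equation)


Formula: V = pi * (DBH/200)^2 * H * ff
Radius = DBH/200 = 44.2/200 = 0.221 m
Radius^2 = 0.221^2 = 0.048841 m^2
V = pi * 0.048841 * 29.9 * 0.38
V = 1.743 m^3

1.743


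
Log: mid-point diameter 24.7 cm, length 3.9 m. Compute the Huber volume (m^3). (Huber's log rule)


Huber: V = Am * L,  Am = pi*(Dm/200)^2
Am = pi*(24.7/200)^2 = 0.047916 m^2
V = 0.047916*3.9 = 0.1869 m^3

0.1869


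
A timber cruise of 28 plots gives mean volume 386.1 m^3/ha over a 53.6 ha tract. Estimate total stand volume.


Formula: Total Volume = Mean Volume per ha * Total Area
Total Volume = 386.1 m^3/ha * 53.6 ha
Total Volume = 20695 m^3

20695


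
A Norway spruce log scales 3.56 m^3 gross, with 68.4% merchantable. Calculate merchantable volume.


Formula: MV = V_total * (merchantable_pct / 100)
Merchantable fraction = 68.4% / 100 = 0.684
MV = 3.56 m^3 * 0.684 = 2.435 m^3

2.435


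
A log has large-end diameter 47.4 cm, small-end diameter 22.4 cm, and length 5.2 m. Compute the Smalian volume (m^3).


Smalian: V = (A1 + A2)/2 * L,  A = pi*(D/200)^2
A1 = pi*(47.4/200)^2 = 0.17646 m^2
A2 = pi*(22.4/200)^2 = 0.039408 m^2
V = (0.17646+0.039408)/2*5.2 = 0.5613 m^3

0.5613


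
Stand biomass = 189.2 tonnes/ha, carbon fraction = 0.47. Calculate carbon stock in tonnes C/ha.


Formula: Carbon Stock = Biomass * Carbon Fraction
C = 189.2 t/ha * 0.47
C = 88.9 t C/ha

88.9


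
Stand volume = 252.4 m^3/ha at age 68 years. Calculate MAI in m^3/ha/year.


Formula: MAI = Total Volume / Stand Age
MAI = 252.4 m^3/ha / 68 years
MAI = 3.71 m^3/ha/year

3.71


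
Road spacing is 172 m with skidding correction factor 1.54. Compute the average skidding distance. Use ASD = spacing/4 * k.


Formula: ASD = (spacing / 4) * correction
Uncorrected distance = spacing / 4 = 172 / 4 = 43 m
ASD = 43 * 1.54 = 66 m

66


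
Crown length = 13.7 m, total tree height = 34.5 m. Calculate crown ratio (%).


Formula: Crown Ratio = (Crown Length / Total Height) * 100
CR = (13.7 m / 34.5 m) * 100
CR = 0.3971 * 100 = 39.7%

39.7


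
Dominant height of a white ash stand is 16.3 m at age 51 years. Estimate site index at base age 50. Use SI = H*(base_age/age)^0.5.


Formula: SI = H_dom * (base_age / age)^0.5
Age ratio = 50 / 51 = 0.98039
sqrt(age_ratio) = 0.99015
SI = 16.3 * 0.99015 = 16.1 m

16.1


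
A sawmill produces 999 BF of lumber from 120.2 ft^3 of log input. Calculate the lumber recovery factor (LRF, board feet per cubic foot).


Formula: LRF = Lumber Output (BF) / Log Input (ft^3)
LRF = 999 BF / 120.2 ft^3
LRF = 8.31 BF/ft^3

8.31
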